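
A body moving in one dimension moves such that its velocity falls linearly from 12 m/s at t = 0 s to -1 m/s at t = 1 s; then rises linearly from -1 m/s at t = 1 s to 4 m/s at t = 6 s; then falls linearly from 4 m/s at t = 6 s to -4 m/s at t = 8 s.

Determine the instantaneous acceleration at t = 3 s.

1 m/s²

Acceleration is the slope of the v-t graph on 1–6 s: (4 − -1)/(6 − 1) = 1 m/s².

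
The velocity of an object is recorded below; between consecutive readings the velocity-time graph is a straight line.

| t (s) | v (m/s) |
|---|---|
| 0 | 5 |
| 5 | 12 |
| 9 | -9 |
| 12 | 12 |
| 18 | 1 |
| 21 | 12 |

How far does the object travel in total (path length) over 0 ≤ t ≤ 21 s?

138.5 m

Total distance travelled is ∫|v| dt — sum the magnitudes of each area piece.
0–5 s: |½(5 + 12)(5)| = 42.5 m
5–9 s: v = 0 at t = 51/7 s; triangle areas 96/7 + 54/7 = 150/7 m
9–12 s: v = 0 at t = 72/7 s; triangle areas 81/14 + 72/7 = 225/14 m
12–18 s: |½(12 + 1)(6)| = 39 m
18–21 s: |½(1 + 12)(3)| = 19.5 m
Total distance = 138.5 m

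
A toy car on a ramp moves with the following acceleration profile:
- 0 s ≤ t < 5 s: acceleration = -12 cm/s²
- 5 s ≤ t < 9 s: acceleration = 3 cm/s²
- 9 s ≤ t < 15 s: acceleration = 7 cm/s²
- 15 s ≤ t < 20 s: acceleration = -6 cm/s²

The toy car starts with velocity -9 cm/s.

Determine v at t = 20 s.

Δv equals the area under the a-t graph; then v = v₀ + Δv.
0–5 s: -12 × 5 = -60 cm/s
5–9 s: 3 × 4 = 12 cm/s
9–15 s: 7 × 6 = 42 cm/s
15–20 s: -6 × 5 = -30 cm/s
Δv = -36 cm/s, so v(20) = -9 + (-36) = -45 cm/s.

-45 cm/s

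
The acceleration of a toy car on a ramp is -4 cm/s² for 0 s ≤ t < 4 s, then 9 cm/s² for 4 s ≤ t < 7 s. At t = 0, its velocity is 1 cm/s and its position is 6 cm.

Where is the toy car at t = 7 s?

On each constant-a segment, Δv = aΔt and Δx = v₀Δt + ½aΔt²; chain segment to segment.
0–4 s: v starts 1 cm/s; Δx = 1·4 + ½·-4·4² = -28 cm; v ends -15 cm/s.
4–7 s: v starts -15 cm/s; Δx = -15·3 + ½·9·3² = -4.5 cm; v ends 12 cm/s.
x(7) = 6 + Σ Δx = -26.5 cm.

-26.5 cm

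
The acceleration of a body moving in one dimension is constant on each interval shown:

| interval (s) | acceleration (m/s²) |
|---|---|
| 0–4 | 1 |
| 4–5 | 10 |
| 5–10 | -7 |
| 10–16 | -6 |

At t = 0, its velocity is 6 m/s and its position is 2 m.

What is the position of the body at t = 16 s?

On each constant-a segment, Δv = aΔt and Δx = v₀Δt + ½aΔt²; chain segment to segment.
0–4 s: v starts 6 m/s; Δx = 6·4 + ½·1·4² = 32 m; v ends 10 m/s.
4–5 s: v starts 10 m/s; Δx = 10·1 + ½·10·1² = 15 m; v ends 20 m/s.
5–10 s: v starts 20 m/s; Δx = 20·5 + ½·-7·5² = 12.5 m; v ends -15 m/s.
10–16 s: v starts -15 m/s; Δx = -15·6 + ½·-6·6² = -198 m; v ends -51 m/s.
x(16) = 2 + Σ Δx = -136.5 m.

-136.5 m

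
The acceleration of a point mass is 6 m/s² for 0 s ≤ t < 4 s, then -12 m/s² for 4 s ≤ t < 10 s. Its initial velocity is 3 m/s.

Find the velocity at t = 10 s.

Δv equals the area under the a-t graph; then v = v₀ + Δv.
0–4 s: 6 × 4 = 24 m/s
4–10 s: -12 × 6 = -72 m/s
Δv = -48 m/s, so v(10) = 3 + (-48) = -45 m/s.

-45 m/s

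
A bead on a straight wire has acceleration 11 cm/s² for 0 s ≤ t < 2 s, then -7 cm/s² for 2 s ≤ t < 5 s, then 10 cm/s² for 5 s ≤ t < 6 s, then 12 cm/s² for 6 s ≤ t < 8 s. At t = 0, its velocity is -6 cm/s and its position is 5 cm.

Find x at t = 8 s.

65.5 cm

On each constant-a segment, Δv = aΔt and Δx = v₀Δt + ½aΔt²; chain segment to segment.
0–2 s: v starts -6 cm/s; Δx = -6·2 + ½·11·2² = 10 cm; v ends 16 cm/s.
2–5 s: v starts 16 cm/s; Δx = 16·3 + ½·-7·3² = 16.5 cm; v ends -5 cm/s.
5–6 s: v starts -5 cm/s; Δx = -5·1 + ½·10·1² = 0 cm; v ends 5 cm/s.
6–8 s: v starts 5 cm/s; Δx = 5·2 + ½·12·2² = 34 cm; v ends 29 cm/s.
x(8) = 5 + Σ Δx = 65.5 cm.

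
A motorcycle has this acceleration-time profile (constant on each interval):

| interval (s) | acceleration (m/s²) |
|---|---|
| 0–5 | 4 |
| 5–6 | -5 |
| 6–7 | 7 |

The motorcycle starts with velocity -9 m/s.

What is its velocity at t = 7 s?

Δv equals the area under the a-t graph; then v = v₀ + Δv.
0–5 s: 4 × 5 = 20 m/s
5–6 s: -5 × 1 = -5 m/s
6–7 s: 7 × 1 = 7 m/s
Δv = 22 m/s, so v(7) = -9 + (22) = 13 m/s.

13 m/s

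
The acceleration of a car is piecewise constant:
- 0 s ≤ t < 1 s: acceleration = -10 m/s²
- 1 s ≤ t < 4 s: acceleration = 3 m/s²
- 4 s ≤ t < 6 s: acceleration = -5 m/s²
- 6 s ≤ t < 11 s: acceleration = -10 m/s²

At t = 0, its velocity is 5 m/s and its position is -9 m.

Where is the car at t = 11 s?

-167.5 m

On each constant-a segment, Δv = aΔt and Δx = v₀Δt + ½aΔt²; chain segment to segment.
0–1 s: v starts 5 m/s; Δx = 5·1 + ½·-10·1² = 0 m; v ends -5 m/s.
1–4 s: v starts -5 m/s; Δx = -5·3 + ½·3·3² = -1.5 m; v ends 4 m/s.
4–6 s: v starts 4 m/s; Δx = 4·2 + ½·-5·2² = -2 m; v ends -6 m/s.
6–11 s: v starts -6 m/s; Δx = -6·5 + ½·-10·5² = -155 m; v ends -56 m/s.
x(11) = -9 + Σ Δx = -167.5 m.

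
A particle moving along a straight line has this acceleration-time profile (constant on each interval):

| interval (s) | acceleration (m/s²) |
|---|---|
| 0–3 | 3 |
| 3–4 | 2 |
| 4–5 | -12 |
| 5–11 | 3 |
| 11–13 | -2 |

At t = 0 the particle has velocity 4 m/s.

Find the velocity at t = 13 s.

17 m/s

Δv equals the area under the a-t graph; then v = v₀ + Δv.
0–3 s: 3 × 3 = 9 m/s
3–4 s: 2 × 1 = 2 m/s
4–5 s: -12 × 1 = -12 m/s
5–11 s: 3 × 6 = 18 m/s
11–13 s: -2 × 2 = -4 m/s
Δv = 13 m/s, so v(13) = 4 + (13) = 17 m/s.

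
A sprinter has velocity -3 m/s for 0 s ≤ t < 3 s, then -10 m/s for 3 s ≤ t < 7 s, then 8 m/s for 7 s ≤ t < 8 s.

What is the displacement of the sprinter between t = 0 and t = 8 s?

-41 m

Net displacement equals the area under the velocity-time graph (areas below the axis count negative).
0–3 s: -3 × 3 = -9 m
3–7 s: -10 × 4 = -40 m
7–8 s: 8 × 1 = 8 m
Net displacement = -41 m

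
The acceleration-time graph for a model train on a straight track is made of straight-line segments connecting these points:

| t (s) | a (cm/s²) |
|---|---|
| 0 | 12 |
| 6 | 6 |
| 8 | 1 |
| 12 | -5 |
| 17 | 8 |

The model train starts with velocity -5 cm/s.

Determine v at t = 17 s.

55.5 cm/s

Δv equals the area under the a-t graph; then v = v₀ + Δv.
0–6 s: ½(12 + 6)(6) = 54 cm/s
6–8 s: ½(6 + 1)(2) = 7 cm/s
8–12 s: ½(1 + -5)(4) = -8 cm/s
12–17 s: ½(-5 + 8)(5) = 7.5 cm/s
Δv = 60.5 cm/s, so v(17) = -5 + (60.5) = 55.5 cm/s.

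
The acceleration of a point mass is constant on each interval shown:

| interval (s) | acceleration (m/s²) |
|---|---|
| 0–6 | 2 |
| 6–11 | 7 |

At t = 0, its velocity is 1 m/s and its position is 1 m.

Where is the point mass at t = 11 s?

195.5 m

On each constant-a segment, Δv = aΔt and Δx = v₀Δt + ½aΔt²; chain segment to segment.
0–6 s: v starts 1 m/s; Δx = 1·6 + ½·2·6² = 42 m; v ends 13 m/s.
6–11 s: v starts 13 m/s; Δx = 13·5 + ½·7·5² = 152.5 m; v ends 48 m/s.
x(11) = 1 + Σ Δx = 195.5 m.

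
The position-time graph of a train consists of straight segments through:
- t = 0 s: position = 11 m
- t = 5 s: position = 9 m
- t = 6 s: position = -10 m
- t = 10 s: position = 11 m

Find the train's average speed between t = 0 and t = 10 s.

4.2 m/s

Average speed = (total path length)/(elapsed time); on a piecewise-linear x-t graph the path length is Σ|Δx|.
0–5 s: |Δx| = |9 − 11| = 2 m
5–6 s: |Δx| = |-10 − 9| = 19 m
6–10 s: |Δx| = |11 − -10| = 21 m
Total path = 42 m; average speed = 42/10 = 4.2 m/s.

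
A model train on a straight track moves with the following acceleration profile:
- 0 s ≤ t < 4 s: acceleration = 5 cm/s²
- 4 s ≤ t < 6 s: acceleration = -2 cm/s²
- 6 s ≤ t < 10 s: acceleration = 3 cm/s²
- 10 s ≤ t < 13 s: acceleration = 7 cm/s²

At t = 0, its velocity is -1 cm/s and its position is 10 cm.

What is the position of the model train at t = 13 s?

276.5 cm

On each constant-a segment, Δv = aΔt and Δx = v₀Δt + ½aΔt²; chain segment to segment.
0–4 s: v starts -1 cm/s; Δx = -1·4 + ½·5·4² = 36 cm; v ends 19 cm/s.
4–6 s: v starts 19 cm/s; Δx = 19·2 + ½·-2·2² = 34 cm; v ends 15 cm/s.
6–10 s: v starts 15 cm/s; Δx = 15·4 + ½·3·4² = 84 cm; v ends 27 cm/s.
10–13 s: v starts 27 cm/s; Δx = 27·3 + ½·7·3² = 112.5 cm; v ends 48 cm/s.
x(13) = 10 + Σ Δx = 276.5 cm.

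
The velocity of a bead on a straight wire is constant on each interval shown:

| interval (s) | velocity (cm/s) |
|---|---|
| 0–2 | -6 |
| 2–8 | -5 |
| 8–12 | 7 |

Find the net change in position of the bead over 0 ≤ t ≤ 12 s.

Net displacement equals the area under the velocity-time graph (areas below the axis count negative).
0–2 s: -6 × 2 = -12 cm
2–8 s: -5 × 6 = -30 cm
8–12 s: 7 × 4 = 28 cm
Net displacement = -14 cm

-14 cm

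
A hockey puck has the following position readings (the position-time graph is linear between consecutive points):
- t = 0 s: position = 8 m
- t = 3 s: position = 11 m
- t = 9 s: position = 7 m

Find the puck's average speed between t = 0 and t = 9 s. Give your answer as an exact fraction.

7/9 m/s

Average speed = (total path length)/(elapsed time); on a piecewise-linear x-t graph the path length is Σ|Δx|.
0–3 s: |Δx| = |11 − 8| = 3 m
3–9 s: |Δx| = |7 − 11| = 4 m
Total path = 7 m; average speed = 7/9 = 7/9 m/s.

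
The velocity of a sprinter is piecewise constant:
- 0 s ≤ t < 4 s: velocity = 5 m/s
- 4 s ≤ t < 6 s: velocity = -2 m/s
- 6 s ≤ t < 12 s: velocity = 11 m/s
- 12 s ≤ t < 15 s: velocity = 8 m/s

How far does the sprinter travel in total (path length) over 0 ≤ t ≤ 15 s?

114 m

Distance (not displacement) is the total path length: add the absolute areas under v-t.
0–4 s: |5| × 4 = 20 m
4–6 s: |-2| × 2 = 4 m
6–12 s: |11| × 6 = 66 m
12–15 s: |8| × 3 = 24 m
Total distance = 114 m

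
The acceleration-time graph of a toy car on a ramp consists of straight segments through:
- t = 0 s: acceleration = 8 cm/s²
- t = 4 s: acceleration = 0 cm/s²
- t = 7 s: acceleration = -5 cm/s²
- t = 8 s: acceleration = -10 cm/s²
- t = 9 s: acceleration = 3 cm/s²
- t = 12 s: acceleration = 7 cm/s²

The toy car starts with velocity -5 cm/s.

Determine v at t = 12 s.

7.5 cm/s

Δv equals the area under the a-t graph; then v = v₀ + Δv.
0–4 s: ½(8 + 0)(4) = 16 cm/s
4–7 s: ½(0 + -5)(3) = -7.5 cm/s
7–8 s: ½(-5 + -10)(1) = -7.5 cm/s
8–9 s: ½(-10 + 3)(1) = -3.5 cm/s
9–12 s: ½(3 + 7)(3) = 15 cm/s
Δv = 12.5 cm/s, so v(12) = -5 + (12.5) = 7.5 cm/s.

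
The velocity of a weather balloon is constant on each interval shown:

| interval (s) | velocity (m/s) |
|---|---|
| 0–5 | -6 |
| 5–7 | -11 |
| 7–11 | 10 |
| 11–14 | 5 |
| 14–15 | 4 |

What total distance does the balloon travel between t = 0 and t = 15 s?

Total distance travelled is ∫|v| dt — sum the magnitudes of each area piece.
0–5 s: |-6| × 5 = 30 m
5–7 s: |-11| × 2 = 22 m
7–11 s: |10| × 4 = 40 m
11–14 s: |5| × 3 = 15 m
14–15 s: |4| × 1 = 4 m
Total distance = 111 m

111 m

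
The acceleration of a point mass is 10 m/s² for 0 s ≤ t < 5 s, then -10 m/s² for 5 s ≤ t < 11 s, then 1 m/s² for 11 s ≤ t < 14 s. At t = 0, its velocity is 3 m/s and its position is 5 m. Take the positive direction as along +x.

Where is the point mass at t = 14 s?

On each constant-a segment, Δv = aΔt and Δx = v₀Δt + ½aΔt²; chain segment to segment.
0–5 s: v starts 3 m/s; Δx = 3·5 + ½·10·5² = 140 m; v ends 53 m/s.
5–11 s: v starts 53 m/s; Δx = 53·6 + ½·-10·6² = 138 m; v ends -7 m/s.
11–14 s: v starts -7 m/s; Δx = -7·3 + ½·1·3² = -16.5 m; v ends -4 m/s.
x(14) = 5 + Σ Δx = 266.5 m.

266.5 m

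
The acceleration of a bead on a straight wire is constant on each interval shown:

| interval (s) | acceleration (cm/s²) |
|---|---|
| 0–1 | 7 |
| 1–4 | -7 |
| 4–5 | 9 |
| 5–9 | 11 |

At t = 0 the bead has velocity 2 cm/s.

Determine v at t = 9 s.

41 cm/s

Δv equals the area under the a-t graph; then v = v₀ + Δv.
0–1 s: 7 × 1 = 7 cm/s
1–4 s: -7 × 3 = -21 cm/s
4–5 s: 9 × 1 = 9 cm/s
5–9 s: 11 × 4 = 44 cm/s
Δv = 39 cm/s, so v(9) = 2 + (39) = 41 cm/s.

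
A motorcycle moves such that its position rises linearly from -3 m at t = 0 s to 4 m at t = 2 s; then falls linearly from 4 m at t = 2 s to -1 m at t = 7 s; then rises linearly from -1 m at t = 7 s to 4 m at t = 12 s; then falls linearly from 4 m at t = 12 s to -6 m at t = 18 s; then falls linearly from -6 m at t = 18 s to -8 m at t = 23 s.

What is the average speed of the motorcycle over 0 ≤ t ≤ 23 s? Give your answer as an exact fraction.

Average speed = (total path length)/(elapsed time); on a piecewise-linear x-t graph the path length is Σ|Δx|.
0–2 s: |Δx| = |4 − -3| = 7 m
2–7 s: |Δx| = |-1 − 4| = 5 m
7–12 s: |Δx| = |4 − -1| = 5 m
12–18 s: |Δx| = |-6 − 4| = 10 m
18–23 s: |Δx| = |-8 − -6| = 2 m
Total path = 29 m; average speed = 29/23 = 29/23 m/s.

29/23 m/s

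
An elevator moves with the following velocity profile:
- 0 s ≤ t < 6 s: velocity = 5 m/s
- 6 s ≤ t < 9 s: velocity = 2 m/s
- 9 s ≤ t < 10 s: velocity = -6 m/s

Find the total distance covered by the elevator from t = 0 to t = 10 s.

42 m

Distance (not displacement) is the total path length: add the absolute areas under v-t.
0–6 s: |5| × 6 = 30 m
6–9 s: |2| × 3 = 6 m
9–10 s: |-6| × 1 = 6 m
Total distance = 42 m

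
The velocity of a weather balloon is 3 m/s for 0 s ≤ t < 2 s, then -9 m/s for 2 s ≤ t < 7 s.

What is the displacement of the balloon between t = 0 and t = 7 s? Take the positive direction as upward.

Net displacement equals the area under the velocity-time graph (areas below the axis count negative).
0–2 s: 3 × 2 = 6 m
2–7 s: -9 × 5 = -45 m
Net displacement = -39 m

-39 m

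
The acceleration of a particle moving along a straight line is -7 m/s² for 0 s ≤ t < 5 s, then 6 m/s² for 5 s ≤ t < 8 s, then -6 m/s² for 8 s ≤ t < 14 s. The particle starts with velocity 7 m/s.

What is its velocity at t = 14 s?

Δv equals the area under the a-t graph; then v = v₀ + Δv.
0–5 s: -7 × 5 = -35 m/s
5–8 s: 6 × 3 = 18 m/s
8–14 s: -6 × 6 = -36 m/s
Δv = -53 m/s, so v(14) = 7 + (-53) = -46 m/s.

-46 m/s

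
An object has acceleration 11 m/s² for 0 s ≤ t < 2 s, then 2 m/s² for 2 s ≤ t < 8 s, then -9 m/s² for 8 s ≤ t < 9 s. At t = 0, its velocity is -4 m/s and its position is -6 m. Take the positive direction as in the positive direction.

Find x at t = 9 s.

177.5 m

On each constant-a segment, Δv = aΔt and Δx = v₀Δt + ½aΔt²; chain segment to segment.
0–2 s: v starts -4 m/s; Δx = -4·2 + ½·11·2² = 14 m; v ends 18 m/s.
2–8 s: v starts 18 m/s; Δx = 18·6 + ½·2·6² = 144 m; v ends 30 m/s.
8–9 s: v starts 30 m/s; Δx = 30·1 + ½·-9·1² = 25.5 m; v ends 21 m/s.
x(9) = -6 + Σ Δx = 177.5 m.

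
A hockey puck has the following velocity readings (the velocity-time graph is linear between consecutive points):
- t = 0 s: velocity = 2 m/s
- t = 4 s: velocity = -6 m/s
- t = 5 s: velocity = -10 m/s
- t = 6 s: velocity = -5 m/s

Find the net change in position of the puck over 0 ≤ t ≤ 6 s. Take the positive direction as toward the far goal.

-23.5 m

Net displacement equals the area under the velocity-time graph (areas below the axis count negative).
0–4 s: ½(2 + -6)(4) = -8 m
4–5 s: ½(-6 + -10)(1) = -8 m
5–6 s: ½(-10 + -5)(1) = -7.5 m
Net displacement = -23.5 m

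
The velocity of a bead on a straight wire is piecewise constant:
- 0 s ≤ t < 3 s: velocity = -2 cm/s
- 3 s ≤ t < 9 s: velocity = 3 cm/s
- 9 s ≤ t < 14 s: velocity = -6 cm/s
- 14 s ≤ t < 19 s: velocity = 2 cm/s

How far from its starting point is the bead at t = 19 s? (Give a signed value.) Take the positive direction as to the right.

Net displacement equals the area under the velocity-time graph (areas below the axis count negative).
0–3 s: -2 × 3 = -6 cm
3–9 s: 3 × 6 = 18 cm
9–14 s: -6 × 5 = -30 cm
14–19 s: 2 × 5 = 10 cm
Net displacement = -8 cm

-8 cm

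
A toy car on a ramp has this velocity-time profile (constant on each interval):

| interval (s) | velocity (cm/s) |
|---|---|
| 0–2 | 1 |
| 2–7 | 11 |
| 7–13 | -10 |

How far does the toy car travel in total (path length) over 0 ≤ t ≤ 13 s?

117 cm

Distance (not displacement) is the total path length: add the absolute areas under v-t.
0–2 s: |1| × 2 = 2 cm
2–7 s: |11| × 5 = 55 cm
7–13 s: |-10| × 6 = 60 cm
Total distance = 117 cm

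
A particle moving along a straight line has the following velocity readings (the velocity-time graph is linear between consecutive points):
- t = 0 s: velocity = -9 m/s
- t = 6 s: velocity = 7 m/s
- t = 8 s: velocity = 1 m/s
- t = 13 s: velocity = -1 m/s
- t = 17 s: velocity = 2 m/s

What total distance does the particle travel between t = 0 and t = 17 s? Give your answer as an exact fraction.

917/24 m

Distance (not displacement) is the total path length: add the absolute areas under v-t.
0–6 s: v = 0 at t = 3.375 s; triangle areas 15.1875 + 9.1875 = 24.375 m
6–8 s: |½(7 + 1)(2)| = 8 m
8–13 s: v = 0 at t = 10.5 s; triangle areas 1.25 + 1.25 = 2.5 m
13–17 s: v = 0 at t = 43/3 s; triangle areas 2/3 + 8/3 = 10/3 m
Total distance = 917/24 m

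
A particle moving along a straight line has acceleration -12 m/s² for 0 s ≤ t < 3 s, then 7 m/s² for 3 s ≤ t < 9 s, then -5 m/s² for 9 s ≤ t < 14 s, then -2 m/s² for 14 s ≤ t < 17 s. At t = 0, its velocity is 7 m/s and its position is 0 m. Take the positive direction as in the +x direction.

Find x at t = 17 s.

On each constant-a segment, Δv = aΔt and Δx = v₀Δt + ½aΔt²; chain segment to segment.
0–3 s: v starts 7 m/s; Δx = 7·3 + ½·-12·3² = -33 m; v ends -29 m/s.
3–9 s: v starts -29 m/s; Δx = -29·6 + ½·7·6² = -48 m; v ends 13 m/s.
9–14 s: v starts 13 m/s; Δx = 13·5 + ½·-5·5² = 2.5 m; v ends -12 m/s.
14–17 s: v starts -12 m/s; Δx = -12·3 + ½·-2·3² = -45 m; v ends -18 m/s.
x(17) = 0 + Σ Δx = -123.5 m.

-123.5 m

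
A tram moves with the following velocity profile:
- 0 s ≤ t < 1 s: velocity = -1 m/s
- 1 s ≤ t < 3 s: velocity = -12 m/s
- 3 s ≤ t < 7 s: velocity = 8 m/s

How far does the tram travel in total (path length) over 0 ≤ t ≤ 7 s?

57 m

Total distance travelled is ∫|v| dt — sum the magnitudes of each area piece.
0–1 s: |-1| × 1 = 1 m
1–3 s: |-12| × 2 = 24 m
3–7 s: |8| × 4 = 32 m
Total distance = 57 m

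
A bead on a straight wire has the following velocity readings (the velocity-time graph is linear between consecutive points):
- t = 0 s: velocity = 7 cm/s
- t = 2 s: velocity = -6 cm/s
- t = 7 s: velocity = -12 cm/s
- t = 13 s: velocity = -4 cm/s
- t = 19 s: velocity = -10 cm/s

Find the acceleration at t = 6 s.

-1.2 cm/s²

Acceleration is the slope of the v-t graph on 2–7 s: (-12 − -6)/(7 − 2) = -1.2 cm/s².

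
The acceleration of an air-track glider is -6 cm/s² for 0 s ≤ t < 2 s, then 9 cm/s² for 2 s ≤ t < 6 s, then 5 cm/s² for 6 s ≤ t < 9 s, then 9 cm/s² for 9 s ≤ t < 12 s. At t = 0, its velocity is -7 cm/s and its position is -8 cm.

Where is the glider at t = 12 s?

172 cm

On each constant-a segment, Δv = aΔt and Δx = v₀Δt + ½aΔt²; chain segment to segment.
0–2 s: v starts -7 cm/s; Δx = -7·2 + ½·-6·2² = -26 cm; v ends -19 cm/s.
2–6 s: v starts -19 cm/s; Δx = -19·4 + ½·9·4² = -4 cm; v ends 17 cm/s.
6–9 s: v starts 17 cm/s; Δx = 17·3 + ½·5·3² = 73.5 cm; v ends 32 cm/s.
9–12 s: v starts 32 cm/s; Δx = 32·3 + ½·9·3² = 136.5 cm; v ends 59 cm/s.
x(12) = -8 + Σ Δx = 172 cm.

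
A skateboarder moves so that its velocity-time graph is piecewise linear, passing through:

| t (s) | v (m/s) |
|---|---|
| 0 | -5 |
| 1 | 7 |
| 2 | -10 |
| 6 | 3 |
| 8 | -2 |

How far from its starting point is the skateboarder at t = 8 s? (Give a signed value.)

-13.5 m

Displacement is the signed area under the v-t curve.
0–1 s: ½(-5 + 7)(1) = 1 m
1–2 s: ½(7 + -10)(1) = -1.5 m
2–6 s: ½(-10 + 3)(4) = -14 m
6–8 s: ½(3 + -2)(2) = 1 m
Net displacement = -13.5 m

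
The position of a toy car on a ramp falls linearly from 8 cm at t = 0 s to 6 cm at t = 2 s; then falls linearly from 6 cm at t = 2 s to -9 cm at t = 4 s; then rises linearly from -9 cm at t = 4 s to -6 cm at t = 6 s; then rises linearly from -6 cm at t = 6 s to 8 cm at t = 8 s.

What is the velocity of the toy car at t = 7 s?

7 cm/s

Velocity is the slope of the x-t graph on 6–8 s: (8 − -6)/(8 − 6) = 7 cm/s.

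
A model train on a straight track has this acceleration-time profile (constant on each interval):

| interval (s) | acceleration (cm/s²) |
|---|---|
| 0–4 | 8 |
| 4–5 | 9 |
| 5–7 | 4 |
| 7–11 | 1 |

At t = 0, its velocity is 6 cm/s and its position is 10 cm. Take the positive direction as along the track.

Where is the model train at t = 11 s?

On each constant-a segment, Δv = aΔt and Δx = v₀Δt + ½aΔt²; chain segment to segment.
0–4 s: v starts 6 cm/s; Δx = 6·4 + ½·8·4² = 88 cm; v ends 38 cm/s.
4–5 s: v starts 38 cm/s; Δx = 38·1 + ½·9·1² = 42.5 cm; v ends 47 cm/s.
5–7 s: v starts 47 cm/s; Δx = 47·2 + ½·4·2² = 102 cm; v ends 55 cm/s.
7–11 s: v starts 55 cm/s; Δx = 55·4 + ½·1·4² = 228 cm; v ends 59 cm/s.
x(11) = 10 + Σ Δx = 470.5 cm.

470.5 cm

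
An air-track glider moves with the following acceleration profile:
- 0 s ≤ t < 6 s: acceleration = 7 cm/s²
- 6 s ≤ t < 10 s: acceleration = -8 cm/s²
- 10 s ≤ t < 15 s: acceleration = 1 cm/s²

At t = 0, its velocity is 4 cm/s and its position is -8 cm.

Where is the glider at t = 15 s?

344.5 cm

On each constant-a segment, Δv = aΔt and Δx = v₀Δt + ½aΔt²; chain segment to segment.
0–6 s: v starts 4 cm/s; Δx = 4·6 + ½·7·6² = 150 cm; v ends 46 cm/s.
6–10 s: v starts 46 cm/s; Δx = 46·4 + ½·-8·4² = 120 cm; v ends 14 cm/s.
10–15 s: v starts 14 cm/s; Δx = 14·5 + ½·1·5² = 82.5 cm; v ends 19 cm/s.
x(15) = -8 + Σ Δx = 344.5 cm.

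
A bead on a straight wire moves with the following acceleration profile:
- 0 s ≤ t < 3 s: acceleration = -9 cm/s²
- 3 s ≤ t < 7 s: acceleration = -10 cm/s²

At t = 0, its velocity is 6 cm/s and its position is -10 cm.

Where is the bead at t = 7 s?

-196.5 cm

On each constant-a segment, Δv = aΔt and Δx = v₀Δt + ½aΔt²; chain segment to segment.
0–3 s: v starts 6 cm/s; Δx = 6·3 + ½·-9·3² = -22.5 cm; v ends -21 cm/s.
3–7 s: v starts -21 cm/s; Δx = -21·4 + ½·-10·4² = -164 cm; v ends -61 cm/s.
x(7) = -10 + Σ Δx = -196.5 cm.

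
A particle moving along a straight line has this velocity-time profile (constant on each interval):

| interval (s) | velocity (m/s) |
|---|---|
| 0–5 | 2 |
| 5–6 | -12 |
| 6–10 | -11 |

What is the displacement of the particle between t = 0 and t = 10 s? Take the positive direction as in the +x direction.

-46 m

Net displacement equals the area under the velocity-time graph (areas below the axis count negative).
0–5 s: 2 × 5 = 10 m
5–6 s: -12 × 1 = -12 m
6–10 s: -11 × 4 = -44 m
Net displacement = -46 m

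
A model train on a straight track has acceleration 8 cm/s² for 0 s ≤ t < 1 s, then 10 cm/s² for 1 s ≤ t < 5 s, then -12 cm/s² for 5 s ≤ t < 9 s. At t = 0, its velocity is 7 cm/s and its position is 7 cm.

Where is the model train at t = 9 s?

282 cm

On each constant-a segment, Δv = aΔt and Δx = v₀Δt + ½aΔt²; chain segment to segment.
0–1 s: v starts 7 cm/s; Δx = 7·1 + ½·8·1² = 11 cm; v ends 15 cm/s.
1–5 s: v starts 15 cm/s; Δx = 15·4 + ½·10·4² = 140 cm; v ends 55 cm/s.
5–9 s: v starts 55 cm/s; Δx = 55·4 + ½·-12·4² = 124 cm; v ends 7 cm/s.
x(9) = 7 + Σ Δx = 282 cm.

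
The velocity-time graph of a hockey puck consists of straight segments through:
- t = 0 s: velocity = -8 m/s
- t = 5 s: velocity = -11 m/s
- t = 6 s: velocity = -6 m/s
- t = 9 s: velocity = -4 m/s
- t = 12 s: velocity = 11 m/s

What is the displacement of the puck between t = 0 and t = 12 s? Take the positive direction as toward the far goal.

Displacement is the signed area under the v-t curve.
0–5 s: ½(-8 + -11)(5) = -47.5 m
5–6 s: ½(-11 + -6)(1) = -8.5 m
6–9 s: ½(-6 + -4)(3) = -15 m
9–12 s: ½(-4 + 11)(3) = 10.5 m
Net displacement = -60.5 m

-60.5 m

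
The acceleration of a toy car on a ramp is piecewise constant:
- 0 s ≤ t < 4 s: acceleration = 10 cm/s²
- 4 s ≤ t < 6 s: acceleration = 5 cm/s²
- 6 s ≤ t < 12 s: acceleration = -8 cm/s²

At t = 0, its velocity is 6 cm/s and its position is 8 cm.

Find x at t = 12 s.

On each constant-a segment, Δv = aΔt and Δx = v₀Δt + ½aΔt²; chain segment to segment.
0–4 s: v starts 6 cm/s; Δx = 6·4 + ½·10·4² = 104 cm; v ends 46 cm/s.
4–6 s: v starts 46 cm/s; Δx = 46·2 + ½·5·2² = 102 cm; v ends 56 cm/s.
6–12 s: v starts 56 cm/s; Δx = 56·6 + ½·-8·6² = 192 cm; v ends 8 cm/s.
x(12) = 8 + Σ Δx = 406 cm.

406 cm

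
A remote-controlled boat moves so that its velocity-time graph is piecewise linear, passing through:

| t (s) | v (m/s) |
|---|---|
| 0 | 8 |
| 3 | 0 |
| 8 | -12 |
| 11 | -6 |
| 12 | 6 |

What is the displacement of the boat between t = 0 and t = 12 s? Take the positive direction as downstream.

-45 m

Displacement is the signed area under the v-t curve.
0–3 s: ½(8 + 0)(3) = 12 m
3–8 s: ½(0 + -12)(5) = -30 m
8–11 s: ½(-12 + -6)(3) = -27 m
11–12 s: ½(-6 + 6)(1) = 0 m
Net displacement = -45 m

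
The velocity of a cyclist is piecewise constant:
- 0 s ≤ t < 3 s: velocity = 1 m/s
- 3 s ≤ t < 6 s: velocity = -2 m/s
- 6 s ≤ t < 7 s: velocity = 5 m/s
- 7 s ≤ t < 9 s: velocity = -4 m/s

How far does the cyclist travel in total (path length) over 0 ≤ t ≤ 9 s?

22 m

Total distance travelled is ∫|v| dt — sum the magnitudes of each area piece.
0–3 s: |1| × 3 = 3 m
3–6 s: |-2| × 3 = 6 m
6–7 s: |5| × 1 = 5 m
7–9 s: |-4| × 2 = 8 m
Total distance = 22 m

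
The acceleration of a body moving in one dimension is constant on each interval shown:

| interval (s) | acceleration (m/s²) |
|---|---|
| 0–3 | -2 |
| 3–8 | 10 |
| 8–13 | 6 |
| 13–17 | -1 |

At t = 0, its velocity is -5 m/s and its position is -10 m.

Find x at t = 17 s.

On each constant-a segment, Δv = aΔt and Δx = v₀Δt + ½aΔt²; chain segment to segment.
0–3 s: v starts -5 m/s; Δx = -5·3 + ½·-2·3² = -24 m; v ends -11 m/s.
3–8 s: v starts -11 m/s; Δx = -11·5 + ½·10·5² = 70 m; v ends 39 m/s.
8–13 s: v starts 39 m/s; Δx = 39·5 + ½·6·5² = 270 m; v ends 69 m/s.
13–17 s: v starts 69 m/s; Δx = 69·4 + ½·-1·4² = 268 m; v ends 65 m/s.
x(17) = -10 + Σ Δx = 574 m.

574 m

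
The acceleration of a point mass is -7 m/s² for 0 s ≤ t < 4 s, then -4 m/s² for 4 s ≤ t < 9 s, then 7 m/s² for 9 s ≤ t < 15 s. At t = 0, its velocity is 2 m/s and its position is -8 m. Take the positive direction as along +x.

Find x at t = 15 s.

-386 m

On each constant-a segment, Δv = aΔt and Δx = v₀Δt + ½aΔt²; chain segment to segment.
0–4 s: v starts 2 m/s; Δx = 2·4 + ½·-7·4² = -48 m; v ends -26 m/s.
4–9 s: v starts -26 m/s; Δx = -26·5 + ½·-4·5² = -180 m; v ends -46 m/s.
9–15 s: v starts -46 m/s; Δx = -46·6 + ½·7·6² = -150 m; v ends -4 m/s.
x(15) = -8 + Σ Δx = -386 m.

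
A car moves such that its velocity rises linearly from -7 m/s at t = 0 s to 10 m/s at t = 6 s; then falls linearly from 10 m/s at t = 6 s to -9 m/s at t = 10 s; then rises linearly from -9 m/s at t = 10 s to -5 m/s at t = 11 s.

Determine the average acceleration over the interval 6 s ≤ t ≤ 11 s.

Average acceleration = Δv/Δt = (-5 − 10)/(11 − 6) = -3 m/s².

-3 m/s²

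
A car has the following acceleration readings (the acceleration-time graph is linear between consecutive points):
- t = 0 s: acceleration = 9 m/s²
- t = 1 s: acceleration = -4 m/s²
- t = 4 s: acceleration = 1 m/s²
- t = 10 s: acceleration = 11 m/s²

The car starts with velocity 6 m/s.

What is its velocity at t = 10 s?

Δv equals the area under the a-t graph; then v = v₀ + Δv.
0–1 s: ½(9 + -4)(1) = 2.5 m/s
1–4 s: ½(-4 + 1)(3) = -4.5 m/s
4–10 s: ½(1 + 11)(6) = 36 m/s
Δv = 34 m/s, so v(10) = 6 + (34) = 40 m/s.

40 m/s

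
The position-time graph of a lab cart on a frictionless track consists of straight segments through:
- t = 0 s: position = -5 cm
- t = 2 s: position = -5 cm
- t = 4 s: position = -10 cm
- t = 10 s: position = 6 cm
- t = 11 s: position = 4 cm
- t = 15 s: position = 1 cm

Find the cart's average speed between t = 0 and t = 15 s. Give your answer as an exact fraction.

26/15 cm/s

Average speed = (total path length)/(elapsed time); on a piecewise-linear x-t graph the path length is Σ|Δx|.
0–2 s: |Δx| = |-5 − -5| = 0 cm
2–4 s: |Δx| = |-10 − -5| = 5 cm
4–10 s: |Δx| = |6 − -10| = 16 cm
10–11 s: |Δx| = |4 − 6| = 2 cm
11–15 s: |Δx| = |1 − 4| = 3 cm
Total path = 26 cm; average speed = 26/15 = 26/15 cm/s.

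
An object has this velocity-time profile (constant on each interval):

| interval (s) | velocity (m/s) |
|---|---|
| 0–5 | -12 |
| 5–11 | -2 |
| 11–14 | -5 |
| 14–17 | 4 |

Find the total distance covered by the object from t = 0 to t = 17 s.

99 m

Total distance travelled is ∫|v| dt — sum the magnitudes of each area piece.
0–5 s: |-12| × 5 = 60 m
5–11 s: |-2| × 6 = 12 m
11–14 s: |-5| × 3 = 15 m
14–17 s: |4| × 3 = 12 m
Total distance = 99 m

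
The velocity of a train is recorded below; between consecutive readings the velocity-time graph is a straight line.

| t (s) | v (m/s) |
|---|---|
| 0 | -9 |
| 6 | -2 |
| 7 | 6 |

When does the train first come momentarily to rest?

v changes sign on 6–7 s (from -2 to 6); the graph is linear there, so v = 0 at t = 6 + (2)·(7 − 6)/(6 − -2) = 6.25 s.

t = 6.25 s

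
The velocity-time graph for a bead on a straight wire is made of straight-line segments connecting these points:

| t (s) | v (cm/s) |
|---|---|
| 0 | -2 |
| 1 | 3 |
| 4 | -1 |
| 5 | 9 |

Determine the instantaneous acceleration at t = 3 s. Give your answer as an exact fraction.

Acceleration is the slope of the v-t graph on 1–4 s: (-1 − 3)/(4 − 1) = -4/3 cm/s².

-4/3 cm/s²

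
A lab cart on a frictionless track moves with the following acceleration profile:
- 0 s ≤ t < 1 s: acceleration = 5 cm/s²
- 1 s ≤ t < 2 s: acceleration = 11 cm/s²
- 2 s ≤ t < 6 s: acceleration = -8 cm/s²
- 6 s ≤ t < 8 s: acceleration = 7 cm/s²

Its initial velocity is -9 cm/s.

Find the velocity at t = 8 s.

Δv equals the area under the a-t graph; then v = v₀ + Δv.
0–1 s: 5 × 1 = 5 cm/s
1–2 s: 11 × 1 = 11 cm/s
2–6 s: -8 × 4 = -32 cm/s
6–8 s: 7 × 2 = 14 cm/s
Δv = -2 cm/s, so v(8) = -9 + (-2) = -11 cm/s.

-11 cm/s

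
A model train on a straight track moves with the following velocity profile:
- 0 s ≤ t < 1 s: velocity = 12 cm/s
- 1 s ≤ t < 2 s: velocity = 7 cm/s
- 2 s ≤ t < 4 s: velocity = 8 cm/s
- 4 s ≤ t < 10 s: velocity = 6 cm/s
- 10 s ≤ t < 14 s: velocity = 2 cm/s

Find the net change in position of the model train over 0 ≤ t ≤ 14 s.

Displacement is the signed area under the v-t curve.
0–1 s: 12 × 1 = 12 cm
1–2 s: 7 × 1 = 7 cm
2–4 s: 8 × 2 = 16 cm
4–10 s: 6 × 6 = 36 cm
10–14 s: 2 × 4 = 8 cm
Net displacement = 79 cm

79 cm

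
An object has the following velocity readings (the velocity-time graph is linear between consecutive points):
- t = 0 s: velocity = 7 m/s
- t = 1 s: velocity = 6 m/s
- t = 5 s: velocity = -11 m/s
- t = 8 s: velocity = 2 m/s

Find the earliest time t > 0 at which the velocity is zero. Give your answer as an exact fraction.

v changes sign on 1–5 s (from 6 to -11); the graph is linear there, so v = 0 at t = 1 + (-6)·(5 − 1)/(-11 − 6) = 41/17 s.

t = 41/17 s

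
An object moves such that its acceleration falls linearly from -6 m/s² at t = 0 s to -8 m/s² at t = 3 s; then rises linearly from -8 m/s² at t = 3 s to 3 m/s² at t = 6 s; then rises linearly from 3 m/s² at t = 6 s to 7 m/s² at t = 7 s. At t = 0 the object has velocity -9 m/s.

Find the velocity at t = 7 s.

-32.5 m/s

Δv equals the area under the a-t graph; then v = v₀ + Δv.
0–3 s: ½(-6 + -8)(3) = -21 m/s
3–6 s: ½(-8 + 3)(3) = -7.5 m/s
6–7 s: ½(3 + 7)(1) = 5 m/s
Δv = -23.5 m/s, so v(7) = -9 + (-23.5) = -32.5 m/s.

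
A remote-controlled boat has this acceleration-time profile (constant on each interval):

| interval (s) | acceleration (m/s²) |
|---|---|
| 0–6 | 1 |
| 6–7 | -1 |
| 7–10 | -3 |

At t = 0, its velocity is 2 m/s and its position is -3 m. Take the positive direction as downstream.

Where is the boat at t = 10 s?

On each constant-a segment, Δv = aΔt and Δx = v₀Δt + ½aΔt²; chain segment to segment.
0–6 s: v starts 2 m/s; Δx = 2·6 + ½·1·6² = 30 m; v ends 8 m/s.
6–7 s: v starts 8 m/s; Δx = 8·1 + ½·-1·1² = 7.5 m; v ends 7 m/s.
7–10 s: v starts 7 m/s; Δx = 7·3 + ½·-3·3² = 7.5 m; v ends -2 m/s.
x(10) = -3 + Σ Δx = 42 m.

42 m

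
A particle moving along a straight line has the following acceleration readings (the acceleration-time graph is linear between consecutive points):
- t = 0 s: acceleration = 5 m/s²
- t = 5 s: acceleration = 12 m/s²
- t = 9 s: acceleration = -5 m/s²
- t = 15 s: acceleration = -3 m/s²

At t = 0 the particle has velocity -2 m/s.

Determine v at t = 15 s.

Δv equals the area under the a-t graph; then v = v₀ + Δv.
0–5 s: ½(5 + 12)(5) = 42.5 m/s
5–9 s: ½(12 + -5)(4) = 14 m/s
9–15 s: ½(-5 + -3)(6) = -24 m/s
Δv = 32.5 m/s, so v(15) = -2 + (32.5) = 30.5 m/s.

30.5 m/s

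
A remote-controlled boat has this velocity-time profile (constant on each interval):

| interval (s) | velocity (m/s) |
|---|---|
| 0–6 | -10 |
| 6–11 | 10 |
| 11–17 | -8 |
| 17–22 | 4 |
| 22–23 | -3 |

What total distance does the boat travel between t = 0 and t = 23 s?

Total distance travelled is ∫|v| dt — sum the magnitudes of each area piece.
0–6 s: |-10| × 6 = 60 m
6–11 s: |10| × 5 = 50 m
11–17 s: |-8| × 6 = 48 m
17–22 s: |4| × 5 = 20 m
22–23 s: |-3| × 1 = 3 m
Total distance = 181 m

181 m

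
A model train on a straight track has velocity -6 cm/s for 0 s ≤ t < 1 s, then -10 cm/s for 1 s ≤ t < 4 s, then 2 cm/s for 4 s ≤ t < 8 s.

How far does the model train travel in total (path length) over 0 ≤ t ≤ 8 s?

44 cm

Distance (not displacement) is the total path length: add the absolute areas under v-t.
0–1 s: |-6| × 1 = 6 cm
1–4 s: |-10| × 3 = 30 cm
4–8 s: |2| × 4 = 8 cm
Total distance = 44 cm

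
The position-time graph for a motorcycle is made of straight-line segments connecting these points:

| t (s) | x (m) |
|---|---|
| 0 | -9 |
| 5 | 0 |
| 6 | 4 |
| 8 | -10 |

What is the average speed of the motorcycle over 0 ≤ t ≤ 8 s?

Average speed = (total path length)/(elapsed time); on a piecewise-linear x-t graph the path length is Σ|Δx|.
0–5 s: |Δx| = |0 − -9| = 9 m
5–6 s: |Δx| = |4 − 0| = 4 m
6–8 s: |Δx| = |-10 − 4| = 14 m
Total path = 27 m; average speed = 27/8 = 3.375 m/s.

3.375 m/s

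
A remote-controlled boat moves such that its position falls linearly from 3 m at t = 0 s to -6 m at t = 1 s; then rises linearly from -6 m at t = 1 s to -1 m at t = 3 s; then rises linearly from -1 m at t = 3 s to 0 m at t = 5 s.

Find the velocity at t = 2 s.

Velocity is the slope of the x-t graph on 1–3 s: (-1 − -6)/(3 − 1) = 2.5 m/s.

2.5 m/s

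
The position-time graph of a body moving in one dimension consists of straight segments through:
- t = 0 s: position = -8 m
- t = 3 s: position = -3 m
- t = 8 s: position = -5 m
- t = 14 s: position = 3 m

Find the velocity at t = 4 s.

-0.4 m/s

Velocity is the slope of the x-t graph on 3–8 s: (-5 − -3)/(8 − 3) = -0.4 m/s.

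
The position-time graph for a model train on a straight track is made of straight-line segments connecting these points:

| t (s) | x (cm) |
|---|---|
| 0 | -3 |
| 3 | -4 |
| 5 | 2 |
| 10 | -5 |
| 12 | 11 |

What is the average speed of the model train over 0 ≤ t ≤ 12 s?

Average speed = (total path length)/(elapsed time); on a piecewise-linear x-t graph the path length is Σ|Δx|.
0–3 s: |Δx| = |-4 − -3| = 1 cm
3–5 s: |Δx| = |2 − -4| = 6 cm
5–10 s: |Δx| = |-5 − 2| = 7 cm
10–12 s: |Δx| = |11 − -5| = 16 cm
Total path = 30 cm; average speed = 30/12 = 2.5 cm/s.

2.5 cm/s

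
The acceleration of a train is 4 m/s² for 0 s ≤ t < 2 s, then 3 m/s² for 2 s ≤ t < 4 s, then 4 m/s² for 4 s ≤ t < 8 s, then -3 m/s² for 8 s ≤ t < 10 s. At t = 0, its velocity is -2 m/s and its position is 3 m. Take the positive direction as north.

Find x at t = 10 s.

155 m

On each constant-a segment, Δv = aΔt and Δx = v₀Δt + ½aΔt²; chain segment to segment.
0–2 s: v starts -2 m/s; Δx = -2·2 + ½·4·2² = 4 m; v ends 6 m/s.
2–4 s: v starts 6 m/s; Δx = 6·2 + ½·3·2² = 18 m; v ends 12 m/s.
4–8 s: v starts 12 m/s; Δx = 12·4 + ½·4·4² = 80 m; v ends 28 m/s.
8–10 s: v starts 28 m/s; Δx = 28·2 + ½·-3·2² = 50 m; v ends 22 m/s.
x(10) = 3 + Σ Δx = 155 m.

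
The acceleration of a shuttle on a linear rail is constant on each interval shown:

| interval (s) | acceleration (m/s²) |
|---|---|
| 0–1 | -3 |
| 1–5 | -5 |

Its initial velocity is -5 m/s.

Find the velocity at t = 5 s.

Δv equals the area under the a-t graph; then v = v₀ + Δv.
0–1 s: -3 × 1 = -3 m/s
1–5 s: -5 × 4 = -20 m/s
Δv = -23 m/s, so v(5) = -5 + (-23) = -28 m/s.

-28 m/s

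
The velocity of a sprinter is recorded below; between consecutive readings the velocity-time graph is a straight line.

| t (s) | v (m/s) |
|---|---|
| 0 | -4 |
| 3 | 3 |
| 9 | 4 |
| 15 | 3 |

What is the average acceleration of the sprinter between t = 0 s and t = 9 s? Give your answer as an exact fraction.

8/9 m/s²

Average acceleration = Δv/Δt = (4 − -4)/(9 − 0) = 8/9 m/s².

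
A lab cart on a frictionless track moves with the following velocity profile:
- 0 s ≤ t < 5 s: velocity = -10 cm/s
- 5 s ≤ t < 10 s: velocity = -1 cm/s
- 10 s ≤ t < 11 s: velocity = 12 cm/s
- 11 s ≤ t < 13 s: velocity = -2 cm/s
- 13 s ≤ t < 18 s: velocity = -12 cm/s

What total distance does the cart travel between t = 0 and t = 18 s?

Distance (not displacement) is the total path length: add the absolute areas under v-t.
0–5 s: |-10| × 5 = 50 cm
5–10 s: |-1| × 5 = 5 cm
10–11 s: |12| × 1 = 12 cm
11–13 s: |-2| × 2 = 4 cm
13–18 s: |-12| × 5 = 60 cm
Total distance = 131 cm

131 cm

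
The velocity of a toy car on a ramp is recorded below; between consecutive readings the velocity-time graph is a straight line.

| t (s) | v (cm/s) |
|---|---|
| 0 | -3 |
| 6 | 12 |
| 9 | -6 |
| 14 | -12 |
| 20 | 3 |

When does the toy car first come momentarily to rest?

v changes sign on 0–6 s (from -3 to 12); the graph is linear there, so v = 0 at t = 0 + (3)·(6 − 0)/(12 − -3) = 1.2 s.

t = 1.2 s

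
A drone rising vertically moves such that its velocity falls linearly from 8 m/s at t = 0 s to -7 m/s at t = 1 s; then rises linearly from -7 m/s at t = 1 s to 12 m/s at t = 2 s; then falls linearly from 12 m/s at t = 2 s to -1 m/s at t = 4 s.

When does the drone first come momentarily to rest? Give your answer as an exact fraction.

t = 8/15 s

v changes sign on 0–1 s (from 8 to -7); the graph is linear there, so v = 0 at t = 0 + (-8)·(1 − 0)/(-7 − 8) = 8/15 s.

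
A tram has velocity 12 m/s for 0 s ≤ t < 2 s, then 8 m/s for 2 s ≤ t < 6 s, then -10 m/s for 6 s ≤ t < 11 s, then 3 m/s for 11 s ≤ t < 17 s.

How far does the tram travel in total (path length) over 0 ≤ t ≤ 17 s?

124 m

Total distance travelled is ∫|v| dt — sum the magnitudes of each area piece.
0–2 s: |12| × 2 = 24 m
2–6 s: |8| × 4 = 32 m
6–11 s: |-10| × 5 = 50 m
11–17 s: |3| × 6 = 18 m
Total distance = 124 m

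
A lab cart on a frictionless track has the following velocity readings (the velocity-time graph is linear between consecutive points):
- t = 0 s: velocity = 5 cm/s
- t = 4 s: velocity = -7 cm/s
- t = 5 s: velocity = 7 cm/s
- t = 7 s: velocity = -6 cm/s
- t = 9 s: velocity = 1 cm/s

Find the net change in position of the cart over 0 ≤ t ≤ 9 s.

-8 cm

Net displacement equals the area under the velocity-time graph (areas below the axis count negative).
0–4 s: ½(5 + -7)(4) = -4 cm
4–5 s: ½(-7 + 7)(1) = 0 cm
5–7 s: ½(7 + -6)(2) = 1 cm
7–9 s: ½(-6 + 1)(2) = -5 cm
Net displacement = -8 cm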